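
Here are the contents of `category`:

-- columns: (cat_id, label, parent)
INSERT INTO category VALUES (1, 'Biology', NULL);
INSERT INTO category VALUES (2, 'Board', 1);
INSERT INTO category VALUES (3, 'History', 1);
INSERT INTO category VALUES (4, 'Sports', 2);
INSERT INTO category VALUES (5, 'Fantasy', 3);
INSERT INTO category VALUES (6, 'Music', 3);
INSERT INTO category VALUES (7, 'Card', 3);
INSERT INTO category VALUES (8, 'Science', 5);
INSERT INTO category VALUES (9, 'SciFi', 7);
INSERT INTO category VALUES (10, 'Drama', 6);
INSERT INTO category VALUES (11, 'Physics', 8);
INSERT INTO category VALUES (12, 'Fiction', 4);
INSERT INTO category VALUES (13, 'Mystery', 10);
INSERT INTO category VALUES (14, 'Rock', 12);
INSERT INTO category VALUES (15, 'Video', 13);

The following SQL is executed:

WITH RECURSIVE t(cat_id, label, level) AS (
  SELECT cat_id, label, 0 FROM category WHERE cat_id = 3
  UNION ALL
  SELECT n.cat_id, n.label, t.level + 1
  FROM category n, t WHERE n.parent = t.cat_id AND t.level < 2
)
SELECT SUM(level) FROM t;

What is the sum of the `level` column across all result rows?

9

Base: cat_id=3 (History) at level 0.
Iteration 1: rows with parent in {3} -> Fantasy (id 5, level 1), Music (id 6, level 1), Card (id 7, level 1).
Iteration 2: rows with parent in {5,6,7} -> Science (id 8, level 2), SciFi (id 9, level 2), Drama (id 10, level 2).
Iteration 3: level < 2 fails for all current rows; recursion stops.
SUM(level) = 0 + 1 + 1 + 1 + 2 + 2 + 2 = 9.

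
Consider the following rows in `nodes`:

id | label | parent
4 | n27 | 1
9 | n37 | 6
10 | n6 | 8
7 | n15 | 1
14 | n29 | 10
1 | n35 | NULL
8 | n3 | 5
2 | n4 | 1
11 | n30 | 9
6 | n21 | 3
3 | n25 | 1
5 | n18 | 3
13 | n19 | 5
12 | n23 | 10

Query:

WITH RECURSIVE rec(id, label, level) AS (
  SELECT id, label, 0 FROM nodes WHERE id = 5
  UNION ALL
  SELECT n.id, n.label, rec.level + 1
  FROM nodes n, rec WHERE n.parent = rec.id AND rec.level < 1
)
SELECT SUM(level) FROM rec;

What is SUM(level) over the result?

Base: id=5 (n18) at level 0.
Iteration 1: rows with parent in {5} -> n3 (id 8, level 1), n19 (id 13, level 1).
Iteration 2: level < 1 fails for all current rows; recursion stops.
SUM(level) = 0 + 1 + 1 = 2.

2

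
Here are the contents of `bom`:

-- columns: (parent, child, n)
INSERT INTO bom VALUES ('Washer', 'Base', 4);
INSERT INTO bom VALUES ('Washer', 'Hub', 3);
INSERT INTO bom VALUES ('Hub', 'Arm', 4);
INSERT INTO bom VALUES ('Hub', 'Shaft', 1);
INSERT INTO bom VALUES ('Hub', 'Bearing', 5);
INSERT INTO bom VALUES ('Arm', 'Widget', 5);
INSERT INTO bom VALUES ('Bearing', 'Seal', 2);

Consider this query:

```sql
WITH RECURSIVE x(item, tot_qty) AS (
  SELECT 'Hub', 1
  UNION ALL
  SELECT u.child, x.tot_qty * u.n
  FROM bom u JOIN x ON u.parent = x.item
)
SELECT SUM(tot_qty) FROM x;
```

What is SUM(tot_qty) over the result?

41

Base: (Hub, tot_qty=1).
Iteration 1: components of {Hub} -> Arm = 1*4 = 4, Bearing = 1*5 = 5, Shaft = 1*1 = 1.
Iteration 2: components of {Arm,Bearing,Shaft} -> Seal = 5*2 = 10, Widget = 4*5 = 20.
Iteration 3: no further components; recursion stops.
SUM(tot_qty) = 1 + 4 + 1 + 5 + 20 + 10 = 41.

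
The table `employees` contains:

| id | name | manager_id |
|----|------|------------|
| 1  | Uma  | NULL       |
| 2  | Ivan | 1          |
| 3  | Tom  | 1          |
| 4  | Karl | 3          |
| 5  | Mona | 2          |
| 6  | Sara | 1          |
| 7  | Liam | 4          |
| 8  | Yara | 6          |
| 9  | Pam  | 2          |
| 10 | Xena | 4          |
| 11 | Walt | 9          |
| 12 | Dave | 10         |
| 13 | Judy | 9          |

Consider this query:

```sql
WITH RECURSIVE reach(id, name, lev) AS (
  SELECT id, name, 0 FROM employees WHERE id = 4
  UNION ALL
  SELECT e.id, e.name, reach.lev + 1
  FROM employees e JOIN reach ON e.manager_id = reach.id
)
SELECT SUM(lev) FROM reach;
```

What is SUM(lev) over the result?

Base: id=4 (Karl) at lev 0.
Iteration 1: rows with manager_id in {4} -> Liam (id 7, lev 1), Xena (id 10, lev 1).
Iteration 2: rows with manager_id in {7,10} -> Dave (id 12, lev 2).
Iteration 3: no rows with manager_id in {12}; recursion stops.
SUM(lev) = 0 + 1 + 1 + 2 = 4.

4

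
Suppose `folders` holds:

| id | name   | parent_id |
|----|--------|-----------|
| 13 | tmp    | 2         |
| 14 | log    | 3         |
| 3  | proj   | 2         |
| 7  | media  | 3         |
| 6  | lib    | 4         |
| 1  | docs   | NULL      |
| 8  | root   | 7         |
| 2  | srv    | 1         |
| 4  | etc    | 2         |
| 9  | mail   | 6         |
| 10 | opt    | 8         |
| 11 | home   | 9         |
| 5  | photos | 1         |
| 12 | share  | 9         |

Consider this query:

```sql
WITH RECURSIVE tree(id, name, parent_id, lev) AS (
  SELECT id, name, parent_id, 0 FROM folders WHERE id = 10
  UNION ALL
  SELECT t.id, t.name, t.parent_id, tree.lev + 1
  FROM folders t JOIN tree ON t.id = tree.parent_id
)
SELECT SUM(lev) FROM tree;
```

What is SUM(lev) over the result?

15

Base: id=10 (opt), parent_id=8, lev 0.
Iteration 1: join on id=8 -> root (id 8, parent_id=7, lev 1).
Iteration 2: join on id=7 -> media (id 7, parent_id=3, lev 2).
Iteration 3: join on id=3 -> proj (id 3, parent_id=2, lev 3).
Iteration 4: join on id=2 -> srv (id 2, parent_id=1, lev 4).
Iteration 5: join on id=1 -> docs (id 1, parent_id=NULL, lev 5).
Iteration 6: parent_id is NULL; no match; recursion stops.
SUM(lev) = 0 + 1 + 2 + 3 + 4 + 5 = 15.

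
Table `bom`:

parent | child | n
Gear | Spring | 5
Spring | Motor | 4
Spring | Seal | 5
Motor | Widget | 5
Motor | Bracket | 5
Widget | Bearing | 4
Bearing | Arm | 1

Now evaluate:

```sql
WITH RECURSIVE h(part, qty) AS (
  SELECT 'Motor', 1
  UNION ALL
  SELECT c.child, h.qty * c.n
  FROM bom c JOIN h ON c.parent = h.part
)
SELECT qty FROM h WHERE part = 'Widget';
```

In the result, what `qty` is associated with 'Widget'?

Base: (Motor, qty=1).
Iteration 1: components of {Motor} -> Bracket = 1*5 = 5, Widget = 1*5 = 5.
Iteration 2: components of {Bracket,Widget} -> Bearing = 5*4 = 20.
Iteration 3: components of {Bearing} -> Arm = 20*1 = 20.
Iteration 4: no further components; recursion stops.

5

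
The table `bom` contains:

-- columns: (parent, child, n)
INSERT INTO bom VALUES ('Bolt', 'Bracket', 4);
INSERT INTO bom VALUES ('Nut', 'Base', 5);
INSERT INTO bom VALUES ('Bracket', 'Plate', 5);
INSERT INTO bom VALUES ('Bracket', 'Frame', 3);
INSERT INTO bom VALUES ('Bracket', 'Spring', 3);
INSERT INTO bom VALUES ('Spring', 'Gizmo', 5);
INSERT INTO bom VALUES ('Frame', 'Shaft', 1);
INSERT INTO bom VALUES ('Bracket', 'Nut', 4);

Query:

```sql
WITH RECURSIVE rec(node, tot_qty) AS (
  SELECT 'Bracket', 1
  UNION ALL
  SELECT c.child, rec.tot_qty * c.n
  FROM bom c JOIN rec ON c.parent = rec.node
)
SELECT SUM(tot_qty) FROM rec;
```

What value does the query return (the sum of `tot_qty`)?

54

Base: (Bracket, tot_qty=1).
Iteration 1: components of {Bracket} -> Frame = 1*3 = 3, Nut = 1*4 = 4, Plate = 1*5 = 5, Spring = 1*3 = 3.
Iteration 2: components of {Frame,Nut,Plate,Spring} -> Base = 4*5 = 20, Gizmo = 3*5 = 15, Shaft = 3*1 = 3.
Iteration 3: no further components; recursion stops.
SUM(tot_qty) = 1 + 4 + 3 + 3 + 5 + 20 + 15 + 3 = 54.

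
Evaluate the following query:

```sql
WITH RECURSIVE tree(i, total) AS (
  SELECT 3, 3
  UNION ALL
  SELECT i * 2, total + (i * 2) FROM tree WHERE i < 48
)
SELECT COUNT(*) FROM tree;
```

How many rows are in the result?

5

Base: i=3, total=3.
Iteration 1: 3 < 48 holds -> i = 3 * 2 = 6, total = 3 + 6 = 9.
Iteration 2: 6 < 48 holds -> i = 6 * 2 = 12, total = 9 + 12 = 21.
Iteration 3: 12 < 48 holds -> i = 12 * 2 = 24, total = 21 + 24 = 45.
Iteration 4: 24 < 48 holds -> i = 24 * 2 = 48, total = 45 + 48 = 93.
Iteration 5: 48 < 48 fails; recursion stops.
Total rows emitted: 5.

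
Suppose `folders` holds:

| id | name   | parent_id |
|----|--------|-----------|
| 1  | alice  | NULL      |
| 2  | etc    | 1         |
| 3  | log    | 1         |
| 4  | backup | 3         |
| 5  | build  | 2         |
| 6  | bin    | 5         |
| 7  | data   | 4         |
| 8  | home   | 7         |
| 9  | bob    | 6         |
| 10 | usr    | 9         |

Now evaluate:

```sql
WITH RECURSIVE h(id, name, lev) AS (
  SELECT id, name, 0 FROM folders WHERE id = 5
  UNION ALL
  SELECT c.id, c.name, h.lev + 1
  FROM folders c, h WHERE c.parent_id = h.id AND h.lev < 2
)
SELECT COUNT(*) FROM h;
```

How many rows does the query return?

3

Base: id=5 (build) at lev 0.
Iteration 1: rows with parent_id in {5} -> bin (id 6, lev 1).
Iteration 2: rows with parent_id in {6} -> bob (id 9, lev 2).
Iteration 3: lev < 2 fails for all current rows; recursion stops.
Total rows emitted: 3.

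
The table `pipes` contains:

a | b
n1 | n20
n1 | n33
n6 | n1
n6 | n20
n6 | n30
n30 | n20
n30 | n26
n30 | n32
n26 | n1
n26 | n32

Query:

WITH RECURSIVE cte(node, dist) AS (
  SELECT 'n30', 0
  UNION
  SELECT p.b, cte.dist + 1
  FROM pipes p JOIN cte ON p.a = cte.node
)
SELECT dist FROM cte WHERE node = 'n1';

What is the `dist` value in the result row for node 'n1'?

Base: (n30, dist=0).
Iteration 1: edges from {n30} -> (n20, dist=1), (n26, dist=1), (n32, dist=1).
Iteration 2: edges from {n20,n26,n32} -> (n1, dist=2), (n32, dist=2).
Iteration 3: edges from {n1,n32} -> (n20, dist=3), (n33, dist=3).
Iteration 4: no outgoing edges from {n20,n33}; recursion stops.

2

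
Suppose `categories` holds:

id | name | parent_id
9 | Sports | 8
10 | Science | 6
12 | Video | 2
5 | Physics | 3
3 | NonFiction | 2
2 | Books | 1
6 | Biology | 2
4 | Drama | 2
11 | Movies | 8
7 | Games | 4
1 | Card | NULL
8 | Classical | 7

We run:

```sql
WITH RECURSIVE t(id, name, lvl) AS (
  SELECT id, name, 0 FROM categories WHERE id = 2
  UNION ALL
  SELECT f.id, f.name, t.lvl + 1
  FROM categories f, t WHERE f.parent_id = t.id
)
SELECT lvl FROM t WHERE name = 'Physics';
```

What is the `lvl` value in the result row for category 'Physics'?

Base: id=2 (Books) at lvl 0.
Iteration 1: rows with parent_id in {2} -> NonFiction (id 3, lvl 1), Drama (id 4, lvl 1), Biology (id 6, lvl 1), Video (id 12, lvl 1).
Iteration 2: rows with parent_id in {3,4,6,12} -> Physics (id 5, lvl 2), Games (id 7, lvl 2), Science (id 10, lvl 2).
Iteration 3: rows with parent_id in {5,7,10} -> Classical (id 8, lvl 3).
Iteration 4: rows with parent_id in {8} -> Sports (id 9, lvl 4), Movies (id 11, lvl 4).
Iteration 5: no rows with parent_id in {9,11}; recursion stops.

2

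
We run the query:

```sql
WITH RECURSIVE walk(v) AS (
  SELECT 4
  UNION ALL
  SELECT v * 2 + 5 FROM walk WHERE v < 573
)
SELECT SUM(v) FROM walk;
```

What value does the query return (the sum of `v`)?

Base: v=4.
Iteration 1: 4 < 573 holds -> v = 4 * 2 + 5 = 13.
Iteration 2: 13 < 573 holds -> v = 13 * 2 + 5 = 31.
Iteration 3: 31 < 573 holds -> v = 31 * 2 + 5 = 67.
Iteration 4: 67 < 573 holds -> v = 67 * 2 + 5 = 139.
Iteration 5: 139 < 573 holds -> v = 139 * 2 + 5 = 283.
Iteration 6: 283 < 573 holds -> v = 283 * 2 + 5 = 571.
Iteration 7: 571 < 573 holds -> v = 571 * 2 + 5 = 1147.
Iteration 8: 1147 < 573 fails; recursion stops.
SUM(v) = 4 + 13 + 31 + 67 + 139 + 283 + 571 + 1147 = 2255.

2255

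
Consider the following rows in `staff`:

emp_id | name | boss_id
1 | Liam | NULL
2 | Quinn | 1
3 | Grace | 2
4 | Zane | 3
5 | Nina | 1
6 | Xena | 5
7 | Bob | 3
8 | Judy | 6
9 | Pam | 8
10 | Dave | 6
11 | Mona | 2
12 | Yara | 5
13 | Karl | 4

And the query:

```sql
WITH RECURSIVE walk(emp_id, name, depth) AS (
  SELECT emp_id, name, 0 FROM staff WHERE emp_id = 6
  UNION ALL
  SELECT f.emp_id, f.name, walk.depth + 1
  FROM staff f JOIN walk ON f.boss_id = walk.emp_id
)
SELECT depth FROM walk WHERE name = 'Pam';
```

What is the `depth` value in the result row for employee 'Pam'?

2

Base: emp_id=6 (Xena) at depth 0.
Iteration 1: rows with boss_id in {6} -> Judy (id 8, depth 1), Dave (id 10, depth 1).
Iteration 2: rows with boss_id in {8,10} -> Pam (id 9, depth 2).
Iteration 3: no rows with boss_id in {9}; recursion stops.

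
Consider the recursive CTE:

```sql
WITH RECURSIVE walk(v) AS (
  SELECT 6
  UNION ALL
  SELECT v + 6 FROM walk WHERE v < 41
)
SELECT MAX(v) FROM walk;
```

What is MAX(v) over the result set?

42

Base: v=6.
Iteration 1: 6 < 41 holds -> v = 6 + 6 = 12.
Iteration 2: 12 < 41 holds -> v = 12 + 6 = 18.
Iteration 3: 18 < 41 holds -> v = 18 + 6 = 24.
Iteration 4: 24 < 41 holds -> v = 24 + 6 = 30.
Iteration 5: 30 < 41 holds -> v = 30 + 6 = 36.
Iteration 6: 36 < 41 holds -> v = 36 + 6 = 42.
Iteration 7: 42 < 41 fails; recursion stops.
v values: 6, 12, 18, 24, 30, 36, 42; the maximum is 42.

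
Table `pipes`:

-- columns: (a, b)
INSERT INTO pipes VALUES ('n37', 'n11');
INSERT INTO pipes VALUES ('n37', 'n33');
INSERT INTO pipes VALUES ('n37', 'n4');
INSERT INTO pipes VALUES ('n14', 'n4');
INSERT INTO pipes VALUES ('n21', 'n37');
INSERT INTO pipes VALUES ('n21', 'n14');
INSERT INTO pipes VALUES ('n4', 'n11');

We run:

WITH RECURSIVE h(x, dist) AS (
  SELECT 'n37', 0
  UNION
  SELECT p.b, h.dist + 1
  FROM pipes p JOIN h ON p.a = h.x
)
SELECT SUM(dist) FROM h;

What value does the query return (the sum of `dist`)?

5

Base: (n37, dist=0).
Iteration 1: edges from {n37} -> (n11, dist=1), (n33, dist=1), (n4, dist=1).
Iteration 2: edges from {n11,n33,n4} -> (n11, dist=2).
Iteration 3: no outgoing edges from {n11}; recursion stops.
SUM(dist) = 0 + 1 + 1 + 1 + 2 = 5.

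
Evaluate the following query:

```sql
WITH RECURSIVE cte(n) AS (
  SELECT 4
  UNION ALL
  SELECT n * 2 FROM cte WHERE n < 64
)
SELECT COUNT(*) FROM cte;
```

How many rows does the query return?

Base: n=4.
Iteration 1: 4 < 64 holds -> n = 4 * 2 = 8.
Iteration 2: 8 < 64 holds -> n = 8 * 2 = 16.
Iteration 3: 16 < 64 holds -> n = 16 * 2 = 32.
Iteration 4: 32 < 64 holds -> n = 32 * 2 = 64.
Iteration 5: 64 < 64 fails; recursion stops.
Total rows emitted: 5.

5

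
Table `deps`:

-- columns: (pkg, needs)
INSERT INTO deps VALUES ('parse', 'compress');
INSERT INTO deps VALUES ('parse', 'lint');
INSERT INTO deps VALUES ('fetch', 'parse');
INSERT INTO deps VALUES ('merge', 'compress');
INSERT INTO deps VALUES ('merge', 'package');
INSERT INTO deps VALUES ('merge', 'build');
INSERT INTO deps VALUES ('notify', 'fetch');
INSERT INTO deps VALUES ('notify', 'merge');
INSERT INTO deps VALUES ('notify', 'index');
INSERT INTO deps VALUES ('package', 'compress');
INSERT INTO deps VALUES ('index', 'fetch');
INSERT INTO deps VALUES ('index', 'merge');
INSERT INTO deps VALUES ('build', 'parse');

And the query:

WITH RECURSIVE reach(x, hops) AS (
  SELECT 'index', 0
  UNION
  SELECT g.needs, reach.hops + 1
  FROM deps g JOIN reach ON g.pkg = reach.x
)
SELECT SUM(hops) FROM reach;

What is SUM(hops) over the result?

27

Base: (index, hops=0).
Iteration 1: edges from {index} -> (fetch, hops=1), (merge, hops=1).
Iteration 2: edges from {fetch,merge} -> (build, hops=2), (compress, hops=2), (package, hops=2), (parse, hops=2).
Iteration 3: edges from {build,compress,package,parse} -> (compress, hops=3), (lint, hops=3), (parse, hops=3). [UNION drops 1 duplicate row(s)]
Iteration 4: edges from {compress,lint,parse} -> (compress, hops=4), (lint, hops=4).
Iteration 5: no outgoing edges from {compress,lint}; recursion stops.
SUM(hops) = 0 + 1 + 1 + 2 + 2 + 2 + 2 + 3 + 3 + 3 + 4 + 4 = 27.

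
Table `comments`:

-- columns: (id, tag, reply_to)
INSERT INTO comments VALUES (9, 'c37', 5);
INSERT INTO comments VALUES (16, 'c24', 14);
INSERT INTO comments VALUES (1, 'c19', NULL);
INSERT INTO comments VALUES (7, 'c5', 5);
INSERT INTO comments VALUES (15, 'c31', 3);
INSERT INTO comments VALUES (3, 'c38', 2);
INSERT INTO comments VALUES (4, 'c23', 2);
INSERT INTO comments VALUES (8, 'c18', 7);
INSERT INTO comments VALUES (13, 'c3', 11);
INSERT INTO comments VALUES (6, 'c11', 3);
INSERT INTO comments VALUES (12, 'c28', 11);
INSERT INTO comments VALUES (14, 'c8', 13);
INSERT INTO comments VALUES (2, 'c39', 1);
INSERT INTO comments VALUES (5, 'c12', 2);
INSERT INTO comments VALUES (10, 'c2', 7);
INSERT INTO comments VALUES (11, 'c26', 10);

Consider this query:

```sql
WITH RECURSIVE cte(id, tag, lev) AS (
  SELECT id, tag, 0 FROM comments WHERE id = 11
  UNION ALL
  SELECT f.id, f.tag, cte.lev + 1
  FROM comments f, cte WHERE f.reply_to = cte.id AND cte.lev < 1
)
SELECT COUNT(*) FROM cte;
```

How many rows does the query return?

Base: id=11 (c26) at lev 0.
Iteration 1: rows with reply_to in {11} -> c28 (id 12, lev 1), c3 (id 13, lev 1).
Iteration 2: lev < 1 fails for all current rows; recursion stops.
Total rows emitted: 3.

3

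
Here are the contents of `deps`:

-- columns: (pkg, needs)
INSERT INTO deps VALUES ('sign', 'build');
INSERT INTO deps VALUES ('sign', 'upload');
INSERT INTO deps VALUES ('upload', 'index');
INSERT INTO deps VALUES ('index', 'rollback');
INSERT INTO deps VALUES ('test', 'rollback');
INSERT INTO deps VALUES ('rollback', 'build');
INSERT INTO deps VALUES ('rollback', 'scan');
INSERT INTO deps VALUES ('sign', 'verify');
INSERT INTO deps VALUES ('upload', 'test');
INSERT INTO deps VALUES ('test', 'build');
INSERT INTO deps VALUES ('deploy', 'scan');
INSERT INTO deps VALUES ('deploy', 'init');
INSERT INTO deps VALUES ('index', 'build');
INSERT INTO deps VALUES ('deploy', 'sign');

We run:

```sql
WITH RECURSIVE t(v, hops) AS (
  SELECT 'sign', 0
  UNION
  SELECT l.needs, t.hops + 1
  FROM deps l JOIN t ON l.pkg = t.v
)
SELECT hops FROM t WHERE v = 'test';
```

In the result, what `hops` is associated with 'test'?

Base: (sign, hops=0).
Iteration 1: edges from {sign} -> (build, hops=1), (upload, hops=1), (verify, hops=1).
Iteration 2: edges from {build,upload,verify} -> (index, hops=2), (test, hops=2).
Iteration 3: edges from {index,test} -> (build, hops=3), (rollback, hops=3). [UNION drops 2 duplicate row(s)]
Iteration 4: edges from {build,rollback} -> (build, hops=4), (scan, hops=4).
Iteration 5: no outgoing edges from {build,scan}; recursion stops.

2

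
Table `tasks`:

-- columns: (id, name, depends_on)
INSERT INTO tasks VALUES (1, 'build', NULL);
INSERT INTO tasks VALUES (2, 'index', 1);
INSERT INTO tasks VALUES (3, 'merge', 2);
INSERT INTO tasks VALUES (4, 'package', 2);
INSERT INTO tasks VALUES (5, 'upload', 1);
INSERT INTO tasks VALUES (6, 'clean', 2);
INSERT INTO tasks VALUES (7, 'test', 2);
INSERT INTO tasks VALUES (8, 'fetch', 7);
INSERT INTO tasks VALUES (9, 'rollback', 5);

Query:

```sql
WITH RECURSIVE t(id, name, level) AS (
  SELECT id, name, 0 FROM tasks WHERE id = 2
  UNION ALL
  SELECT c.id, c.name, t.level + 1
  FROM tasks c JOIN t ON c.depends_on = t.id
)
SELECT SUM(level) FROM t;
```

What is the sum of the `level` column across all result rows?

Base: id=2 (index) at level 0.
Iteration 1: rows with depends_on in {2} -> merge (id 3, level 1), package (id 4, level 1), clean (id 6, level 1), test (id 7, level 1).
Iteration 2: rows with depends_on in {3,4,6,7} -> fetch (id 8, level 2).
Iteration 3: no rows with depends_on in {8}; recursion stops.
SUM(level) = 0 + 1 + 1 + 1 + 1 + 2 = 6.

6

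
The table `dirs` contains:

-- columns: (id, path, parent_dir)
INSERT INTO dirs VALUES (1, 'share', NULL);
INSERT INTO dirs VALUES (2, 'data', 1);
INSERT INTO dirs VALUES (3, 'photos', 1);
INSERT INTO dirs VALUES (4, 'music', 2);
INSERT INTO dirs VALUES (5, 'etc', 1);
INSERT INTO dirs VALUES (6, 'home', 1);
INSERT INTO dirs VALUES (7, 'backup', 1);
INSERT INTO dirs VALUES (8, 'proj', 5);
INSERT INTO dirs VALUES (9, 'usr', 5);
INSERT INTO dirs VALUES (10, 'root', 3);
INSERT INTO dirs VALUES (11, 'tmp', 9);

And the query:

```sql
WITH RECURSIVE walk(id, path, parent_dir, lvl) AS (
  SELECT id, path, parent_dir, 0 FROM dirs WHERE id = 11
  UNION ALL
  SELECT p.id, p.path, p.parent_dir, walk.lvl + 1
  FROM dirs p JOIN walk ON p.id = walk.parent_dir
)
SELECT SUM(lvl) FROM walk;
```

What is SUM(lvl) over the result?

Base: id=11 (tmp), parent_dir=9, lvl 0.
Iteration 1: join on id=9 -> usr (id 9, parent_dir=5, lvl 1).
Iteration 2: join on id=5 -> etc (id 5, parent_dir=1, lvl 2).
Iteration 3: join on id=1 -> share (id 1, parent_dir=NULL, lvl 3).
Iteration 4: parent_dir is NULL; no match; recursion stops.
SUM(lvl) = 0 + 1 + 2 + 3 = 6.

6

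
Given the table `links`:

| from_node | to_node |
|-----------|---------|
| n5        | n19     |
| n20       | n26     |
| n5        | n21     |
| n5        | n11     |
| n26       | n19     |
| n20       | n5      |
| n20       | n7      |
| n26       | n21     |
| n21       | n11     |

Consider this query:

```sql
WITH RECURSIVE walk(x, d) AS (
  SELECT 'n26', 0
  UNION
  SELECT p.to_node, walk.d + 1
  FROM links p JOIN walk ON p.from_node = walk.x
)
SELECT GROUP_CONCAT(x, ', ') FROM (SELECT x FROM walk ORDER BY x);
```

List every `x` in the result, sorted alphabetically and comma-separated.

Base: (n26, d=0).
Iteration 1: edges from {n26} -> (n19, d=1), (n21, d=1).
Iteration 2: edges from {n19,n21} -> (n11, d=2).
Iteration 3: no outgoing edges from {n11}; recursion stops.

n11, n19, n21, n26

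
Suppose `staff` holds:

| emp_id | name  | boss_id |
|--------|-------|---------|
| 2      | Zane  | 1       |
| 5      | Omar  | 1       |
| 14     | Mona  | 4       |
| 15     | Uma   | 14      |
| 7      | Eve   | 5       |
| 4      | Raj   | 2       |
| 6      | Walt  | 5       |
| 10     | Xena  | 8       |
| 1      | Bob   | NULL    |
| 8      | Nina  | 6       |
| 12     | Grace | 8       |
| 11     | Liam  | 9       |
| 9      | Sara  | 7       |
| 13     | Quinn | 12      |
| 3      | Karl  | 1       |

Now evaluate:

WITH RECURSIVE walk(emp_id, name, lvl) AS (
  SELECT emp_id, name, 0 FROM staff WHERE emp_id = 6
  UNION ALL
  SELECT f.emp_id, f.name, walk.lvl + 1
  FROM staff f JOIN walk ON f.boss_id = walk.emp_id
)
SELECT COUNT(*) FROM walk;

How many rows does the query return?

Base: emp_id=6 (Walt) at lvl 0.
Iteration 1: rows with boss_id in {6} -> Nina (id 8, lvl 1).
Iteration 2: rows with boss_id in {8} -> Xena (id 10, lvl 2), Grace (id 12, lvl 2).
Iteration 3: rows with boss_id in {10,12} -> Quinn (id 13, lvl 3).
Iteration 4: no rows with boss_id in {13}; recursion stops.
Total rows emitted: 5.

5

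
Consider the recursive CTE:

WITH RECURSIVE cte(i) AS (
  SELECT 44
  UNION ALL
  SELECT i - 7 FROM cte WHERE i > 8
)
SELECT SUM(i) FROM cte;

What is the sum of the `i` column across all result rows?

Base: i=44.
Iteration 1: 44 > 8 holds -> i = 44 - 7 = 37.
Iteration 2: 37 > 8 holds -> i = 37 - 7 = 30.
Iteration 3: 30 > 8 holds -> i = 30 - 7 = 23.
Iteration 4: 23 > 8 holds -> i = 23 - 7 = 16.
Iteration 5: 16 > 8 holds -> i = 16 - 7 = 9.
Iteration 6: 9 > 8 holds -> i = 9 - 7 = 2.
Iteration 7: 2 > 8 fails; recursion stops.
SUM(i) = 44 + 37 + 30 + 23 + 16 + 9 + 2 = 161.

161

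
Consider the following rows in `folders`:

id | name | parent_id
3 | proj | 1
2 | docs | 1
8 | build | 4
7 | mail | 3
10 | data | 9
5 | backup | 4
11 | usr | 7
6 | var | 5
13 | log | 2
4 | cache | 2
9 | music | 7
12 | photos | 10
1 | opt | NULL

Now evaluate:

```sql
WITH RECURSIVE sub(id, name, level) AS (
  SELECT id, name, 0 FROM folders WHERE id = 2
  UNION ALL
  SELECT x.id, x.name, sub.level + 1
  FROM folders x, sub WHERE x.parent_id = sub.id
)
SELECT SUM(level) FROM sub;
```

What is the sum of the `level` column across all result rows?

9

Base: id=2 (docs) at level 0.
Iteration 1: rows with parent_id in {2} -> cache (id 4, level 1), log (id 13, level 1).
Iteration 2: rows with parent_id in {4,13} -> backup (id 5, level 2), build (id 8, level 2).
Iteration 3: rows with parent_id in {5,8} -> var (id 6, level 3).
Iteration 4: no rows with parent_id in {6}; recursion stops.
SUM(level) = 0 + 1 + 1 + 2 + 2 + 3 = 9.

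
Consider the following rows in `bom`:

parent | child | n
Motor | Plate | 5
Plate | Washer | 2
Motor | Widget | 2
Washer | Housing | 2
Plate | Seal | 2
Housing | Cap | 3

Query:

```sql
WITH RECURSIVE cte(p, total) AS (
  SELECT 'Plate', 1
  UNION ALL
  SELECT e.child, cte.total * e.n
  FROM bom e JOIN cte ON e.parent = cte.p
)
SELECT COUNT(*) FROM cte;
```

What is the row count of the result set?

Base: (Plate, total=1).
Iteration 1: components of {Plate} -> Seal = 1*2 = 2, Washer = 1*2 = 2.
Iteration 2: components of {Seal,Washer} -> Housing = 2*2 = 4.
Iteration 3: components of {Housing} -> Cap = 4*3 = 12.
Iteration 4: no further components; recursion stops.
Total rows emitted: 5.

5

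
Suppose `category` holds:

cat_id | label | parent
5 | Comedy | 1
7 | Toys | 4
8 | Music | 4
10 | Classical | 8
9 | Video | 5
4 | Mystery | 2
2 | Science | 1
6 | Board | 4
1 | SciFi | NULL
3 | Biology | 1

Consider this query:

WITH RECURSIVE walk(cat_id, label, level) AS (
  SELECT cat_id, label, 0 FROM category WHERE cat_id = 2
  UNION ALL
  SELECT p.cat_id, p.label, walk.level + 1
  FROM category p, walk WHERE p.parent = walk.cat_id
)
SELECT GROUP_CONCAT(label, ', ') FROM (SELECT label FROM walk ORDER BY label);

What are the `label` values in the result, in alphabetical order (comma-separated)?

Base: cat_id=2 (Science) at level 0.
Iteration 1: rows with parent in {2} -> Mystery (id 4, level 1).
Iteration 2: rows with parent in {4} -> Board (id 6, level 2), Toys (id 7, level 2), Music (id 8, level 2).
Iteration 3: rows with parent in {6,7,8} -> Classical (id 10, level 3).
Iteration 4: no rows with parent in {10}; recursion stops.

Board, Classical, Music, Mystery, Science, Toys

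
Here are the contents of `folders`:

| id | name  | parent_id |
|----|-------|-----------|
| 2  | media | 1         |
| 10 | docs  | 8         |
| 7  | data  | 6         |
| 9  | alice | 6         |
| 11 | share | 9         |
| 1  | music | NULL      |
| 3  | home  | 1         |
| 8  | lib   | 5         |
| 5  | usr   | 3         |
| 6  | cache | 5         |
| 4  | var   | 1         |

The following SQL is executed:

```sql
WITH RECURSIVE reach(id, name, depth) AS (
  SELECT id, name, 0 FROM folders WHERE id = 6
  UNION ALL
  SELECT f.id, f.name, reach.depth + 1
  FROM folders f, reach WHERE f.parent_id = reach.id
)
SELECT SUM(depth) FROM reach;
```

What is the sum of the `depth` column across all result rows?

4

Base: id=6 (cache) at depth 0.
Iteration 1: rows with parent_id in {6} -> data (id 7, depth 1), alice (id 9, depth 1).
Iteration 2: rows with parent_id in {7,9} -> share (id 11, depth 2).
Iteration 3: no rows with parent_id in {11}; recursion stops.
SUM(depth) = 0 + 1 + 1 + 2 = 4.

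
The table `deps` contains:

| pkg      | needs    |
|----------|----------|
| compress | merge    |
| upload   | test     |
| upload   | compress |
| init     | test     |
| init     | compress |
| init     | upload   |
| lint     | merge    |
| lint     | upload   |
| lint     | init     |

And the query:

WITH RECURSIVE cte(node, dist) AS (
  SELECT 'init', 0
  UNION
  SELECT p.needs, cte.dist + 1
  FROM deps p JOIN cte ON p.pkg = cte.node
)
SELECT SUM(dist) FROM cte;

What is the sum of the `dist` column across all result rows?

12

Base: (init, dist=0).
Iteration 1: edges from {init} -> (compress, dist=1), (test, dist=1), (upload, dist=1).
Iteration 2: edges from {compress,test,upload} -> (compress, dist=2), (merge, dist=2), (test, dist=2).
Iteration 3: edges from {compress,merge,test} -> (merge, dist=3).
Iteration 4: no outgoing edges from {merge}; recursion stops.
SUM(dist) = 0 + 1 + 1 + 1 + 2 + 2 + 2 + 3 = 12.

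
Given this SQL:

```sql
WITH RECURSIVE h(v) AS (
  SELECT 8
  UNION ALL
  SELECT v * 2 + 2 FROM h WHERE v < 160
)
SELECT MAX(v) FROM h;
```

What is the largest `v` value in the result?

Base: v=8.
Iteration 1: 8 < 160 holds -> v = 8 * 2 + 2 = 18.
Iteration 2: 18 < 160 holds -> v = 18 * 2 + 2 = 38.
Iteration 3: 38 < 160 holds -> v = 38 * 2 + 2 = 78.
Iteration 4: 78 < 160 holds -> v = 78 * 2 + 2 = 158.
Iteration 5: 158 < 160 holds -> v = 158 * 2 + 2 = 318.
Iteration 6: 318 < 160 fails; recursion stops.
v values: 8, 18, 38, 78, 158, 318; the maximum is 318.

318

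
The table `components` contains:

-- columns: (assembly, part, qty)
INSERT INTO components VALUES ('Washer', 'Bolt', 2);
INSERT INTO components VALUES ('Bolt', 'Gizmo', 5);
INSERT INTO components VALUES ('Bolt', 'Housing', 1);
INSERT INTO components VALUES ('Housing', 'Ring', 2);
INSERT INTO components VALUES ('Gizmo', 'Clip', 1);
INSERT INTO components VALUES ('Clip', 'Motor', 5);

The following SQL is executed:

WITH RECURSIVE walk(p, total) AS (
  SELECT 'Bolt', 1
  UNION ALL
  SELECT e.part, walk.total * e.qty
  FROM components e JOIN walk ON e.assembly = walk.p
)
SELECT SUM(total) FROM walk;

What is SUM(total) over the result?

Base: (Bolt, total=1).
Iteration 1: components of {Bolt} -> Gizmo = 1*5 = 5, Housing = 1*1 = 1.
Iteration 2: components of {Gizmo,Housing} -> Clip = 5*1 = 5, Ring = 1*2 = 2.
Iteration 3: components of {Clip,Ring} -> Motor = 5*5 = 25.
Iteration 4: no further components; recursion stops.
SUM(total) = 1 + 5 + 1 + 5 + 2 + 25 = 39.

39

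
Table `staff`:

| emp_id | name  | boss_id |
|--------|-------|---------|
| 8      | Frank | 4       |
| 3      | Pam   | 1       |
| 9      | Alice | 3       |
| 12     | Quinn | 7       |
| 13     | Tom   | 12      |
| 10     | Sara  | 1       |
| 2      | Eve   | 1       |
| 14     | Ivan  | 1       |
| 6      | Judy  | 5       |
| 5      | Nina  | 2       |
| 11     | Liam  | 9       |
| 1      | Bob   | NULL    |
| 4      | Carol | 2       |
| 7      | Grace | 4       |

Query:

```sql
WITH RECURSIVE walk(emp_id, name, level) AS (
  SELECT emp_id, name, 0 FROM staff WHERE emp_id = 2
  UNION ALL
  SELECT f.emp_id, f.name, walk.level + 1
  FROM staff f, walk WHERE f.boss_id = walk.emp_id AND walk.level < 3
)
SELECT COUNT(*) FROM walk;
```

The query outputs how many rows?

7

Base: emp_id=2 (Eve) at level 0.
Iteration 1: rows with boss_id in {2} -> Carol (id 4, level 1), Nina (id 5, level 1).
Iteration 2: rows with boss_id in {4,5} -> Judy (id 6, level 2), Grace (id 7, level 2), Frank (id 8, level 2).
Iteration 3: rows with boss_id in {6,7,8} -> Quinn (id 12, level 3).
Iteration 4: level < 3 fails for all current rows; recursion stops.
Total rows emitted: 7.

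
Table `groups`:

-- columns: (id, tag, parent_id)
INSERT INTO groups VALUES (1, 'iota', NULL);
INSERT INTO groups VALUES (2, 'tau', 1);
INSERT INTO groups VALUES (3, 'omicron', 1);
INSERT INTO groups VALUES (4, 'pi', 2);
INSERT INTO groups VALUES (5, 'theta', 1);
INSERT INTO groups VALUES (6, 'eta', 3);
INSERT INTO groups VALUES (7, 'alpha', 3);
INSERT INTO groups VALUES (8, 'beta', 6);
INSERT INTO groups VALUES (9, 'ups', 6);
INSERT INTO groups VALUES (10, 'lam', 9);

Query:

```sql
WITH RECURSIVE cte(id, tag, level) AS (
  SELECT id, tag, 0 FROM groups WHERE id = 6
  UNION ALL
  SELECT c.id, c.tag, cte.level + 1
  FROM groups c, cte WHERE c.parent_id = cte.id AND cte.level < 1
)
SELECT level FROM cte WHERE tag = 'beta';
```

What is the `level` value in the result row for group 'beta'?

1

Base: id=6 (eta) at level 0.
Iteration 1: rows with parent_id in {6} -> beta (id 8, level 1), ups (id 9, level 1).
Iteration 2: level < 1 fails for all current rows; recursion stops.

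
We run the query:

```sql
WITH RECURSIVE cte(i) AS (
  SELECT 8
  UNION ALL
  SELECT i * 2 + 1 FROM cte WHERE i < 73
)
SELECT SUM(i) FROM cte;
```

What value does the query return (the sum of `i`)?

Base: i=8.
Iteration 1: 8 < 73 holds -> i = 8 * 2 + 1 = 17.
Iteration 2: 17 < 73 holds -> i = 17 * 2 + 1 = 35.
Iteration 3: 35 < 73 holds -> i = 35 * 2 + 1 = 71.
Iteration 4: 71 < 73 holds -> i = 71 * 2 + 1 = 143.
Iteration 5: 143 < 73 fails; recursion stops.
SUM(i) = 8 + 17 + 35 + 71 + 143 = 274.

274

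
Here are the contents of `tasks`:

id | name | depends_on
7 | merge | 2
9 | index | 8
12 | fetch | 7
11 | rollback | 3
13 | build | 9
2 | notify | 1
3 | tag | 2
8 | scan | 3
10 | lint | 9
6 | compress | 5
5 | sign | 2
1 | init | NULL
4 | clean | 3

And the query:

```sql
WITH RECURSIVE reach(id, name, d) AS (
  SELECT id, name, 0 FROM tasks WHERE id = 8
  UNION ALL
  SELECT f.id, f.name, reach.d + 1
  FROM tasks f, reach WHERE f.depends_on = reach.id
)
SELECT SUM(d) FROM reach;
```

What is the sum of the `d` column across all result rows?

Base: id=8 (scan) at d 0.
Iteration 1: rows with depends_on in {8} -> index (id 9, d 1).
Iteration 2: rows with depends_on in {9} -> lint (id 10, d 2), build (id 13, d 2).
Iteration 3: no rows with depends_on in {10,13}; recursion stops.
SUM(d) = 0 + 1 + 2 + 2 = 5.

5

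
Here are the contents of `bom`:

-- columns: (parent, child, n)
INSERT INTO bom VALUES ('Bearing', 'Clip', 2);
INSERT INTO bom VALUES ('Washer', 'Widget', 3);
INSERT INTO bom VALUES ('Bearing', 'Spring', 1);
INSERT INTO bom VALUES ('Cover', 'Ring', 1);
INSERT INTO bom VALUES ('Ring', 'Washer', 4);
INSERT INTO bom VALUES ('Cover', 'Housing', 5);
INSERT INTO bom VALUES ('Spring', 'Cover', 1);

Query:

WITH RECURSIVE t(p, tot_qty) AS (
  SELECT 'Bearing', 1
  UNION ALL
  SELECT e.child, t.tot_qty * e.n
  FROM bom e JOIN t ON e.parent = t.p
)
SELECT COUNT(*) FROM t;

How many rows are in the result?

8

Base: (Bearing, tot_qty=1).
Iteration 1: components of {Bearing} -> Clip = 1*2 = 2, Spring = 1*1 = 1.
Iteration 2: components of {Clip,Spring} -> Cover = 1*1 = 1.
Iteration 3: components of {Cover} -> Housing = 1*5 = 5, Ring = 1*1 = 1.
Iteration 4: components of {Housing,Ring} -> Washer = 1*4 = 4.
Iteration 5: components of {Washer} -> Widget = 4*3 = 12.
Iteration 6: no further components; recursion stops.
Total rows emitted: 8.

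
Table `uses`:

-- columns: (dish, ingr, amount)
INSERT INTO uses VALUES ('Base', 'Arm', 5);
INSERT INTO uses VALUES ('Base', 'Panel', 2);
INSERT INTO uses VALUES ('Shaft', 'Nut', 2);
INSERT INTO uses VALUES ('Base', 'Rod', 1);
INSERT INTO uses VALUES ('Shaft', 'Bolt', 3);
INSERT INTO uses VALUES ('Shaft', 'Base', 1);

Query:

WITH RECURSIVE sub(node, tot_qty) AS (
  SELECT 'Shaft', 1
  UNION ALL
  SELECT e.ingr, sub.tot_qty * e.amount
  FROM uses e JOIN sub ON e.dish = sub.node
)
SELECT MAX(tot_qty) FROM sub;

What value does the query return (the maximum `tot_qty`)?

5

Base: (Shaft, tot_qty=1).
Iteration 1: components of {Shaft} -> Base = 1*1 = 1, Bolt = 1*3 = 3, Nut = 1*2 = 2.
Iteration 2: components of {Base,Bolt,Nut} -> Arm = 1*5 = 5, Panel = 1*2 = 2, Rod = 1*1 = 1.
Iteration 3: no further components; recursion stops.
tot_qty values: 1, 1, 2, 3, 2, 5, 1; the maximum is 5.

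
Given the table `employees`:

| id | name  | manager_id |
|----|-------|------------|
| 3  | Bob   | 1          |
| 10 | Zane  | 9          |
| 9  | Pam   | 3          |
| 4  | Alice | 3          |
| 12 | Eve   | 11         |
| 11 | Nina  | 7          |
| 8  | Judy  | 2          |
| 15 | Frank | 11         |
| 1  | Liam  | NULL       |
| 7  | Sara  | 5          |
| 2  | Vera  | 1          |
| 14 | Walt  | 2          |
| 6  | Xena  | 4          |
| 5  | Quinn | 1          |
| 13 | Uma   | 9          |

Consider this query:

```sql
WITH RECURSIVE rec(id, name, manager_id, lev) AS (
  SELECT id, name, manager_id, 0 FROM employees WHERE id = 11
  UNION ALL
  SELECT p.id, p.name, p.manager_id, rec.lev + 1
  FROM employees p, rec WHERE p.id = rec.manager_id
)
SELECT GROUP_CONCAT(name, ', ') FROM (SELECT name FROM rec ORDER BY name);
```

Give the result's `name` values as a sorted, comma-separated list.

Base: id=11 (Nina), manager_id=7, lev 0.
Iteration 1: join on id=7 -> Sara (id 7, manager_id=5, lev 1).
Iteration 2: join on id=5 -> Quinn (id 5, manager_id=1, lev 2).
Iteration 3: join on id=1 -> Liam (id 1, manager_id=NULL, lev 3).
Iteration 4: manager_id is NULL; no match; recursion stops.

Liam, Nina, Quinn, Sara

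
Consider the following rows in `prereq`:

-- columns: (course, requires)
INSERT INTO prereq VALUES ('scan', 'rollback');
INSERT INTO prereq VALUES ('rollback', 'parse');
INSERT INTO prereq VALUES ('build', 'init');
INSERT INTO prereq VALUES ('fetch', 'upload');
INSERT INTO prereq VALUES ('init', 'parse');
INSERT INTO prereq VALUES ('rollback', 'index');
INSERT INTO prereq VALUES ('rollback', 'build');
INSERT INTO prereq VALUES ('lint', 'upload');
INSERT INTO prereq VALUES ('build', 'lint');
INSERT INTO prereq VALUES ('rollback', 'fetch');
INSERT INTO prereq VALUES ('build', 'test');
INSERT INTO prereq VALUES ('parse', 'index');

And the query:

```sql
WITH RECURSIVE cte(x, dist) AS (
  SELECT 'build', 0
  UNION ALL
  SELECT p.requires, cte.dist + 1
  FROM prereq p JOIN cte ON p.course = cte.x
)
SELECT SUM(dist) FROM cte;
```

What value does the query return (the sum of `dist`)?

Base: (build, dist=0).
Iteration 1: edges from {build} -> (init, dist=1), (lint, dist=1), (test, dist=1).
Iteration 2: edges from {init,lint,test} -> (parse, dist=2), (upload, dist=2).
Iteration 3: edges from {parse,upload} -> (index, dist=3).
Iteration 4: no outgoing edges from {index}; recursion stops.
SUM(dist) = 0 + 1 + 1 + 1 + 2 + 2 + 3 = 10.

10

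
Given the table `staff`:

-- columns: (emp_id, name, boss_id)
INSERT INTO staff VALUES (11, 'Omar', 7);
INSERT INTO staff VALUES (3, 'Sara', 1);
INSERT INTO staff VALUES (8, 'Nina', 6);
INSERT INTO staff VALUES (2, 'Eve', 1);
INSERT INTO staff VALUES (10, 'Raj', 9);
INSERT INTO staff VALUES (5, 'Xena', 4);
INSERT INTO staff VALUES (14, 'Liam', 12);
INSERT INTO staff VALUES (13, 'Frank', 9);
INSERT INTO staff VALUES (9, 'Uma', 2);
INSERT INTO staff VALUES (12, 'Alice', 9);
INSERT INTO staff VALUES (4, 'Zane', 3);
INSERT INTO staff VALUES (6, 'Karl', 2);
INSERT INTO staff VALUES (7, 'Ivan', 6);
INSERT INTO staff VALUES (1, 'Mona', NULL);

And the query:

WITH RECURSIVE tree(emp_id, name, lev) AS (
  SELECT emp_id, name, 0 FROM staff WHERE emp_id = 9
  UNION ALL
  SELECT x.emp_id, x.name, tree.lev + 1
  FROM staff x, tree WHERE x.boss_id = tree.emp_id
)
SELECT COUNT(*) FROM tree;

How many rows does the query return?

Base: emp_id=9 (Uma) at lev 0.
Iteration 1: rows with boss_id in {9} -> Raj (id 10, lev 1), Alice (id 12, lev 1), Frank (id 13, lev 1).
Iteration 2: rows with boss_id in {10,12,13} -> Liam (id 14, lev 2).
Iteration 3: no rows with boss_id in {14}; recursion stops.
Total rows emitted: 5.

5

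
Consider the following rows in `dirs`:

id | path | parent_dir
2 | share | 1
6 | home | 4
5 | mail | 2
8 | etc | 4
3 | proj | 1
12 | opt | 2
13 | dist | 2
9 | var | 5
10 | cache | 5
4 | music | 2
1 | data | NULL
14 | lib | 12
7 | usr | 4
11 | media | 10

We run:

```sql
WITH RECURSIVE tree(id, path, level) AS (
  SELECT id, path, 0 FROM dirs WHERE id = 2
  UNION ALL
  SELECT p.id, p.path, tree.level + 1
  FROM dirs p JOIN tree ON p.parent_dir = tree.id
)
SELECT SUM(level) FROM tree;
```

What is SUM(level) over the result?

19

Base: id=2 (share) at level 0.
Iteration 1: rows with parent_dir in {2} -> music (id 4, level 1), mail (id 5, level 1), opt (id 12, level 1), dist (id 13, level 1).
Iteration 2: rows with parent_dir in {4,5,12,13} -> home (id 6, level 2), usr (id 7, level 2), etc (id 8, level 2), var (id 9, level 2), cache (id 10, level 2), lib (id 14, level 2).
Iteration 3: rows with parent_dir in {6,7,8,9,10,14} -> media (id 11, level 3).
Iteration 4: no rows with parent_dir in {11}; recursion stops.
SUM(level) = 0 + 1 + 1 + 1 + 1 + 2 + 2 + 2 + 2 + 2 + 2 + 3 = 19.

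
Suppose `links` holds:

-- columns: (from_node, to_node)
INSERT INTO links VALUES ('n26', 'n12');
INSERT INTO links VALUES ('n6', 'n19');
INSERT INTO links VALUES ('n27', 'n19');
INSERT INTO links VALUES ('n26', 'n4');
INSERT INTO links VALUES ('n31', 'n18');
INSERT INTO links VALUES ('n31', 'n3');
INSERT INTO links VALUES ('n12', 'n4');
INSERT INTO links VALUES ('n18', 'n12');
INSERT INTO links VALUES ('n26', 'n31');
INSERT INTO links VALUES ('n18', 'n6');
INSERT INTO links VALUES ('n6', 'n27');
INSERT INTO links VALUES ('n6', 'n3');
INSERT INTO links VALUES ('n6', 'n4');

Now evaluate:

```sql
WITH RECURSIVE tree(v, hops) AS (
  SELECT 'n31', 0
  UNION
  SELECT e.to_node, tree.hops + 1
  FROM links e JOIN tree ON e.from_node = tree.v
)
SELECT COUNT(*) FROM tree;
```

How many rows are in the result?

10

Base: (n31, hops=0).
Iteration 1: edges from {n31} -> (n18, hops=1), (n3, hops=1).
Iteration 2: edges from {n18,n3} -> (n12, hops=2), (n6, hops=2).
Iteration 3: edges from {n12,n6} -> (n19, hops=3), (n27, hops=3), (n3, hops=3), (n4, hops=3). [UNION drops 1 duplicate row(s)]
Iteration 4: edges from {n19,n27,n3,n4} -> (n19, hops=4).
Iteration 5: no outgoing edges from {n19}; recursion stops.
Total rows emitted: 10.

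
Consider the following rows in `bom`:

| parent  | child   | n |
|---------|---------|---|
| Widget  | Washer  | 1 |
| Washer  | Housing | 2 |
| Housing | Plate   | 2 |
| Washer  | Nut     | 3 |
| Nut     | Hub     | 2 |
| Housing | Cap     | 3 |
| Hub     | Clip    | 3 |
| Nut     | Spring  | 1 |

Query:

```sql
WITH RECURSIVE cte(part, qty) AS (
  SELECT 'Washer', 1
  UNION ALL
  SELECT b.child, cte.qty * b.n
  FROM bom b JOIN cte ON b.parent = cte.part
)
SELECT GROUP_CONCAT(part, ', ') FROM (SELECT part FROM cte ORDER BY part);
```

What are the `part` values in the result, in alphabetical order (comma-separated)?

Cap, Clip, Housing, Hub, Nut, Plate, Spring, Washer

Base: (Washer, qty=1).
Iteration 1: components of {Washer} -> Housing = 1*2 = 2, Nut = 1*3 = 3.
Iteration 2: components of {Housing,Nut} -> Cap = 2*3 = 6, Hub = 3*2 = 6, Plate = 2*2 = 4, Spring = 3*1 = 3.
Iteration 3: components of {Cap,Hub,Plate,Spring} -> Clip = 6*3 = 18.
Iteration 4: no further components; recursion stops.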